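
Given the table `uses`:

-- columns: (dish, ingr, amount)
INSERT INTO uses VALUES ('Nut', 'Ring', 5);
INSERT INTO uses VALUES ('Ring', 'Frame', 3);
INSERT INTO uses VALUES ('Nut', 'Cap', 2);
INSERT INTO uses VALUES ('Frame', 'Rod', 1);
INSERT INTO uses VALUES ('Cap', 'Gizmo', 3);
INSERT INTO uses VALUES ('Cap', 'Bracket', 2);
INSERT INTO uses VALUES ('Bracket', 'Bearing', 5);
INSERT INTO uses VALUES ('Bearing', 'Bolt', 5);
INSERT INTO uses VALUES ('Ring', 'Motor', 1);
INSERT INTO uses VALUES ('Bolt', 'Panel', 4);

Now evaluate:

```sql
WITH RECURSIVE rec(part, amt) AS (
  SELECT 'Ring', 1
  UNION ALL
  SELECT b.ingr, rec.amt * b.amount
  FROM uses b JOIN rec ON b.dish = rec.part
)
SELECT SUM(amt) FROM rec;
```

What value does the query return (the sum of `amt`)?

Base: (Ring, amt=1).
Iteration 1: components of {Ring} -> Frame = 1*3 = 3, Motor = 1*1 = 1.
Iteration 2: components of {Frame,Motor} -> Rod = 3*1 = 3.
Iteration 3: no further components; recursion stops.
SUM(amt) = 1 + 3 + 1 + 3 = 8.

8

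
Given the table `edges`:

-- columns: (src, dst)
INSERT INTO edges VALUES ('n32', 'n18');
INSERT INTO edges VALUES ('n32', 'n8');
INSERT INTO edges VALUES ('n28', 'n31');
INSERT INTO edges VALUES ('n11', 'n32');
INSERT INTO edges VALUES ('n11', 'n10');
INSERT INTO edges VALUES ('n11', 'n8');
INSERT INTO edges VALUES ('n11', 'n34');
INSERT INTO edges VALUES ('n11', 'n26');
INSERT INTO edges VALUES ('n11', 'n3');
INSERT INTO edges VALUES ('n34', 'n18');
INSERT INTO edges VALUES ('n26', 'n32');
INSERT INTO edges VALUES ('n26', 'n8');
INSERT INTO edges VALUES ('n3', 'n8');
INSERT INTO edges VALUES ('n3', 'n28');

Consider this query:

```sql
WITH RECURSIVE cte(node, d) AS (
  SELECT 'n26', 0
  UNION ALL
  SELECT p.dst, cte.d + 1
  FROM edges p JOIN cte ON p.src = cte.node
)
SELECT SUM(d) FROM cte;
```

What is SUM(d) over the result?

Base: (n26, d=0).
Iteration 1: edges from {n26} -> (n32, d=1), (n8, d=1).
Iteration 2: edges from {n32,n8} -> (n18, d=2), (n8, d=2).
Iteration 3: no outgoing edges from {n18,n8}; recursion stops.
SUM(d) = 0 + 1 + 1 + 2 + 2 = 6.

6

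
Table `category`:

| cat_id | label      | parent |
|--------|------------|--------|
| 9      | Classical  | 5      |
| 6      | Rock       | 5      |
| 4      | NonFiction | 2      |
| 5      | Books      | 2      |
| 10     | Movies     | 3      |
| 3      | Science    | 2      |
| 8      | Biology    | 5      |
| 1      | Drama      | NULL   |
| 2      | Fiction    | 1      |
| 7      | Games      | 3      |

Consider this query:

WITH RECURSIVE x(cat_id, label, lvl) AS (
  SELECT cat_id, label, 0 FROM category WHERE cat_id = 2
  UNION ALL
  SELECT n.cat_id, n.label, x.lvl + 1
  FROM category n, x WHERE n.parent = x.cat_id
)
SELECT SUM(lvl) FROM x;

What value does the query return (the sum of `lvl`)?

13

Base: cat_id=2 (Fiction) at lvl 0.
Iteration 1: rows with parent in {2} -> Science (id 3, lvl 1), NonFiction (id 4, lvl 1), Books (id 5, lvl 1).
Iteration 2: rows with parent in {3,4,5} -> Rock (id 6, lvl 2), Games (id 7, lvl 2), Biology (id 8, lvl 2), Classical (id 9, lvl 2), Movies (id 10, lvl 2).
Iteration 3: no rows with parent in {6,7,8,9,10}; recursion stops.
SUM(lvl) = 0 + 1 + 1 + 1 + 2 + 2 + 2 + 2 + 2 = 13.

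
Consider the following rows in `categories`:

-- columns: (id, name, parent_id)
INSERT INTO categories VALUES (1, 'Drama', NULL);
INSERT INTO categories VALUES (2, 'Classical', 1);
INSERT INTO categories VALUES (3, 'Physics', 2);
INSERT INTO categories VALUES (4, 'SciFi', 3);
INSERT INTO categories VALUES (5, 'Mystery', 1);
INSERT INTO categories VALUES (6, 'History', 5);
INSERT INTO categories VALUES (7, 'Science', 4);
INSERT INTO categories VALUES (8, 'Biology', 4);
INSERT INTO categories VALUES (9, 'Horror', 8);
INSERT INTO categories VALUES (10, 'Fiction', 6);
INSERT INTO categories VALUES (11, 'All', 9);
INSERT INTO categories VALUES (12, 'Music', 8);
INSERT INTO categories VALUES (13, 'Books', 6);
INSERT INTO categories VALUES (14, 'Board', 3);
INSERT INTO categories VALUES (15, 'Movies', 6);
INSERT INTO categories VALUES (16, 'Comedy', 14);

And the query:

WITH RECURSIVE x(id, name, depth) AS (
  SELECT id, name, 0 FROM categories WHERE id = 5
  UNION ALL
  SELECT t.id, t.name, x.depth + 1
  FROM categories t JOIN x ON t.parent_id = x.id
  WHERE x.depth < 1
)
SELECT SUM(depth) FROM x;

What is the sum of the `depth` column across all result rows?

1

Base: id=5 (Mystery) at depth 0.
Iteration 1: rows with parent_id in {5} -> History (id 6, depth 1).
Iteration 2: depth < 1 fails for all current rows; recursion stops.
SUM(depth) = 0 + 1 = 1.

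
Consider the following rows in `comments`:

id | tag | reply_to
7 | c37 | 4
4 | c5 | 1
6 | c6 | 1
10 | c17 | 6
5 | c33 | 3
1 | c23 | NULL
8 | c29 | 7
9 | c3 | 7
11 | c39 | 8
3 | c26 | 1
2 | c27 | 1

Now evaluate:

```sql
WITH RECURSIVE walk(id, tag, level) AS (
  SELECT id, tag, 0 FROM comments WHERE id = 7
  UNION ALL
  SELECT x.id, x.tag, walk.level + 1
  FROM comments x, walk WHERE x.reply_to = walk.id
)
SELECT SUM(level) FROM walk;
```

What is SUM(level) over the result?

4

Base: id=7 (c37) at level 0.
Iteration 1: rows with reply_to in {7} -> c29 (id 8, level 1), c3 (id 9, level 1).
Iteration 2: rows with reply_to in {8,9} -> c39 (id 11, level 2).
Iteration 3: no rows with reply_to in {11}; recursion stops.
SUM(level) = 0 + 1 + 1 + 2 = 4.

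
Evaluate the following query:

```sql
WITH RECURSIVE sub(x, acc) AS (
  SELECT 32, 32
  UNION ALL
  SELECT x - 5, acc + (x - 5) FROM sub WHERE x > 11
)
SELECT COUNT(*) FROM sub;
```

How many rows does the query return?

Base: x=32, acc=32.
Iteration 1: 32 > 11 holds -> x = 32 - 5 = 27, acc = 32 + 27 = 59.
Iteration 2: 27 > 11 holds -> x = 27 - 5 = 22, acc = 59 + 22 = 81.
Iteration 3: 22 > 11 holds -> x = 22 - 5 = 17, acc = 81 + 17 = 98.
Iteration 4: 17 > 11 holds -> x = 17 - 5 = 12, acc = 98 + 12 = 110.
Iteration 5: 12 > 11 holds -> x = 12 - 5 = 7, acc = 110 + 7 = 117.
Iteration 6: 7 > 11 fails; recursion stops.
Total rows emitted: 6.

6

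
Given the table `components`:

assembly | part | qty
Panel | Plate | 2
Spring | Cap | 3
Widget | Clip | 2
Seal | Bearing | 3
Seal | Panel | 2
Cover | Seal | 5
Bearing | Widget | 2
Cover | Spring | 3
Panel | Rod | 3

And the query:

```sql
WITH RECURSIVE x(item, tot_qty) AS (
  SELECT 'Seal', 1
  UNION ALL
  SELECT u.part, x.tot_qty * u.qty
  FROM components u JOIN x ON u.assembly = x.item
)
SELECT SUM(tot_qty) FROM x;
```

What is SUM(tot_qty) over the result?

34

Base: (Seal, tot_qty=1).
Iteration 1: components of {Seal} -> Bearing = 1*3 = 3, Panel = 1*2 = 2.
Iteration 2: components of {Bearing,Panel} -> Plate = 2*2 = 4, Rod = 2*3 = 6, Widget = 3*2 = 6.
Iteration 3: components of {Plate,Rod,Widget} -> Clip = 6*2 = 12.
Iteration 4: no further components; recursion stops.
SUM(tot_qty) = 1 + 2 + 3 + 6 + 4 + 6 + 12 = 34.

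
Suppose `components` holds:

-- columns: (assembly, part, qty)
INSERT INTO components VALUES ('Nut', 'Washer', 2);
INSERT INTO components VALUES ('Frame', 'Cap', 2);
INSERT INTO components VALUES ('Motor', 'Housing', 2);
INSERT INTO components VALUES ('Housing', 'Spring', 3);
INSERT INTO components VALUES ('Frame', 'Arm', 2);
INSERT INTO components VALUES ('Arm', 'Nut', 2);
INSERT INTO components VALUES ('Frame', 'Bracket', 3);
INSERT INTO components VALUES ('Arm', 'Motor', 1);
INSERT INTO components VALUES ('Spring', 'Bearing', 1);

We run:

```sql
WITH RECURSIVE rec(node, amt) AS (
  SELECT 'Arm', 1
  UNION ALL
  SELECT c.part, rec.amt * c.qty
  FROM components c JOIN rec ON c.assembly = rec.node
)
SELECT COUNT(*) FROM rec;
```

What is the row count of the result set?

7

Base: (Arm, amt=1).
Iteration 1: components of {Arm} -> Motor = 1*1 = 1, Nut = 1*2 = 2.
Iteration 2: components of {Motor,Nut} -> Housing = 1*2 = 2, Washer = 2*2 = 4.
Iteration 3: components of {Housing,Washer} -> Spring = 2*3 = 6.
Iteration 4: components of {Spring} -> Bearing = 6*1 = 6.
Iteration 5: no further components; recursion stops.
Total rows emitted: 7.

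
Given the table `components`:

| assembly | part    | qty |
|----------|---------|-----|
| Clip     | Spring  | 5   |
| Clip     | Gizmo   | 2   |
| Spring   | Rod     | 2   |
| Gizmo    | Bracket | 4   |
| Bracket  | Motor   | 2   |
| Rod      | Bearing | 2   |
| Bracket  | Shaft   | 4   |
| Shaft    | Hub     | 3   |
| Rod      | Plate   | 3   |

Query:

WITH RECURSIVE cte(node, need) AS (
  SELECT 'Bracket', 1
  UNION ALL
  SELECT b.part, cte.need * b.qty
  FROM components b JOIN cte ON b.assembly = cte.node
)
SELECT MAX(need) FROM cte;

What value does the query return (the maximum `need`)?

12

Base: (Bracket, need=1).
Iteration 1: components of {Bracket} -> Motor = 1*2 = 2, Shaft = 1*4 = 4.
Iteration 2: components of {Motor,Shaft} -> Hub = 4*3 = 12.
Iteration 3: no further components; recursion stops.
need values: 1, 2, 4, 12; the maximum is 12.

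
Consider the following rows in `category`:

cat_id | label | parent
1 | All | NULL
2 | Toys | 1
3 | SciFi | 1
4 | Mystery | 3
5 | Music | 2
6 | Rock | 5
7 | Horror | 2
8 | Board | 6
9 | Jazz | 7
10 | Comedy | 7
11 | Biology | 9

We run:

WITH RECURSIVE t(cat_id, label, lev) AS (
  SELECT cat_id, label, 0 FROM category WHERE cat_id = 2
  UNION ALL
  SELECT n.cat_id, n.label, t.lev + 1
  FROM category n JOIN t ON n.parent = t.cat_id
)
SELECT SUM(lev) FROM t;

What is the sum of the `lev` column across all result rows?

Base: cat_id=2 (Toys) at lev 0.
Iteration 1: rows with parent in {2} -> Music (id 5, lev 1), Horror (id 7, lev 1).
Iteration 2: rows with parent in {5,7} -> Rock (id 6, lev 2), Jazz (id 9, lev 2), Comedy (id 10, lev 2).
Iteration 3: rows with parent in {6,9,10} -> Board (id 8, lev 3), Biology (id 11, lev 3).
Iteration 4: no rows with parent in {8,11}; recursion stops.
SUM(lev) = 0 + 1 + 1 + 2 + 2 + 2 + 3 + 3 = 14.

14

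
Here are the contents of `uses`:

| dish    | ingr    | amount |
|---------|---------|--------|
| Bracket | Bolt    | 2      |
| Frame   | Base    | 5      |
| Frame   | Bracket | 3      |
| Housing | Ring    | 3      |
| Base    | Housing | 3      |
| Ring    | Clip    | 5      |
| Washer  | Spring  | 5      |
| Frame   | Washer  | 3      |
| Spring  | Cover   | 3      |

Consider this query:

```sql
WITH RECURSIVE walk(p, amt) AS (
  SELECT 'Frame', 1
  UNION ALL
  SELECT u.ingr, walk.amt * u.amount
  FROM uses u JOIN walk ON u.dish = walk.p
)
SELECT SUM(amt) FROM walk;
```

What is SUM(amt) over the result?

Base: (Frame, amt=1).
Iteration 1: components of {Frame} -> Base = 1*5 = 5, Bracket = 1*3 = 3, Washer = 1*3 = 3.
Iteration 2: components of {Base,Bracket,Washer} -> Bolt = 3*2 = 6, Housing = 5*3 = 15, Spring = 3*5 = 15.
Iteration 3: components of {Bolt,Housing,Spring} -> Cover = 15*3 = 45, Ring = 15*3 = 45.
Iteration 4: components of {Cover,Ring} -> Clip = 45*5 = 225.
Iteration 5: no further components; recursion stops.
SUM(amt) = 1 + 5 + 3 + 3 + 15 + 15 + 6 + 45 + 45 + 225 = 363.

363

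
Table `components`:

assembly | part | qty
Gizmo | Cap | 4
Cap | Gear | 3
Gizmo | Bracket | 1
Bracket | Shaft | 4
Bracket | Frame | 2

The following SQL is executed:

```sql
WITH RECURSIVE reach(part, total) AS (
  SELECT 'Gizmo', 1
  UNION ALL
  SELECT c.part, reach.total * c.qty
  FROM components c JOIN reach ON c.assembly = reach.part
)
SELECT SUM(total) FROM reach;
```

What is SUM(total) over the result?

Base: (Gizmo, total=1).
Iteration 1: components of {Gizmo} -> Bracket = 1*1 = 1, Cap = 1*4 = 4.
Iteration 2: components of {Bracket,Cap} -> Frame = 1*2 = 2, Gear = 4*3 = 12, Shaft = 1*4 = 4.
Iteration 3: no further components; recursion stops.
SUM(total) = 1 + 1 + 4 + 2 + 4 + 12 = 24.

24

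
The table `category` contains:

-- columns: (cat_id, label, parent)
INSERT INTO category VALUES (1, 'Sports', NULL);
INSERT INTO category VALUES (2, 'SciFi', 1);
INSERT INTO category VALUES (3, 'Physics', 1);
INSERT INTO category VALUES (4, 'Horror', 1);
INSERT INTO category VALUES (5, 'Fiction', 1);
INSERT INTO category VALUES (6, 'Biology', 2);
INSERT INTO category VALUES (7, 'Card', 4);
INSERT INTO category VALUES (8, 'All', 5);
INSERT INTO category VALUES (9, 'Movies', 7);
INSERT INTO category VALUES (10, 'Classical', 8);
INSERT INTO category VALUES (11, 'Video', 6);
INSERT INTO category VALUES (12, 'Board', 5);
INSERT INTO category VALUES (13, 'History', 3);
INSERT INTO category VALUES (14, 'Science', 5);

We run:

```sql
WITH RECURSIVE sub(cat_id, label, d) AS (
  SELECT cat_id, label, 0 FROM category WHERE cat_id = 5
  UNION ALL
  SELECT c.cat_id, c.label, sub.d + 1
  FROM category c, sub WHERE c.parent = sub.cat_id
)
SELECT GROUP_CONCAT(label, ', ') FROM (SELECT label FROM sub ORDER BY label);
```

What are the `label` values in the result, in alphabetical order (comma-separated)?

All, Board, Classical, Fiction, Science

Base: cat_id=5 (Fiction) at d 0.
Iteration 1: rows with parent in {5} -> All (id 8, d 1), Board (id 12, d 1), Science (id 14, d 1).
Iteration 2: rows with parent in {8,12,14} -> Classical (id 10, d 2).
Iteration 3: no rows with parent in {10}; recursion stops.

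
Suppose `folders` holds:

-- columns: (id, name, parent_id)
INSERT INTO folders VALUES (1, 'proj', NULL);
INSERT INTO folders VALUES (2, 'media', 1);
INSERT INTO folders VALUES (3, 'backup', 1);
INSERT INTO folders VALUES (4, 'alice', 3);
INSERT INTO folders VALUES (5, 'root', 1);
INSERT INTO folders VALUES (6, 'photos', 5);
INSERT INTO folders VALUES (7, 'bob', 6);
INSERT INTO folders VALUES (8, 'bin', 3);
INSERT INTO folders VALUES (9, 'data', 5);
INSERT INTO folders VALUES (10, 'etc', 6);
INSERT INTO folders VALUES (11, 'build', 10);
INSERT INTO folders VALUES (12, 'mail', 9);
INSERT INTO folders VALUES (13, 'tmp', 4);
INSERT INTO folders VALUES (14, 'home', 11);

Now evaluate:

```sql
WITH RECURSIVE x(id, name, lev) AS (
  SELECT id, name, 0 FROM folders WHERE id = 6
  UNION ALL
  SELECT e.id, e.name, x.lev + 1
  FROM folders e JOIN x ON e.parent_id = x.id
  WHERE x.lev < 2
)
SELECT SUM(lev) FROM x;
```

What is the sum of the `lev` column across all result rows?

4

Base: id=6 (photos) at lev 0.
Iteration 1: rows with parent_id in {6} -> bob (id 7, lev 1), etc (id 10, lev 1).
Iteration 2: rows with parent_id in {7,10} -> build (id 11, lev 2).
Iteration 3: lev < 2 fails for all current rows; recursion stops.
SUM(lev) = 0 + 1 + 1 + 2 = 4.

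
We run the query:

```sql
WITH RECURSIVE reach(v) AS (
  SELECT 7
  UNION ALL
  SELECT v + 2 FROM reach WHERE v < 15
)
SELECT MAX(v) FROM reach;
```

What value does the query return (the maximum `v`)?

15

Base: v=7.
Iteration 1: 7 < 15 holds -> v = 7 + 2 = 9.
Iteration 2: 9 < 15 holds -> v = 9 + 2 = 11.
Iteration 3: 11 < 15 holds -> v = 11 + 2 = 13.
Iteration 4: 13 < 15 holds -> v = 13 + 2 = 15.
Iteration 5: 15 < 15 fails; recursion stops.
v values: 7, 9, 11, 13, 15; the maximum is 15.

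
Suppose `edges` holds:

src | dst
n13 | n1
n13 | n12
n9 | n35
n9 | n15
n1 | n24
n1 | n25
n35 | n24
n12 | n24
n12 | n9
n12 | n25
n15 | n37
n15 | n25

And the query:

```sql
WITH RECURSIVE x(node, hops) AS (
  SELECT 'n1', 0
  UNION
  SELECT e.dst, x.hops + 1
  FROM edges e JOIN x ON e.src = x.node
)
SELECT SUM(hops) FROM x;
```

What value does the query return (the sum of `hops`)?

2

Base: (n1, hops=0).
Iteration 1: edges from {n1} -> (n24, hops=1), (n25, hops=1).
Iteration 2: no outgoing edges from {n24,n25}; recursion stops.
SUM(hops) = 0 + 1 + 1 = 2.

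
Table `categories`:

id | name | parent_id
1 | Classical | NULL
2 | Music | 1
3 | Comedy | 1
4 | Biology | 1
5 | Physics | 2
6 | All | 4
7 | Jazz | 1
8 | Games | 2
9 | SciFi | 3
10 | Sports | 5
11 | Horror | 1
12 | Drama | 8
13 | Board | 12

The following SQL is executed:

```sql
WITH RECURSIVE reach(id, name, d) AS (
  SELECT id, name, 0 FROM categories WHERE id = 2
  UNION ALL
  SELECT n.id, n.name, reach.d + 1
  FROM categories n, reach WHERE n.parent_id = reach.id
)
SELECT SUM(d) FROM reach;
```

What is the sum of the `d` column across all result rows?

9

Base: id=2 (Music) at d 0.
Iteration 1: rows with parent_id in {2} -> Physics (id 5, d 1), Games (id 8, d 1).
Iteration 2: rows with parent_id in {5,8} -> Sports (id 10, d 2), Drama (id 12, d 2).
Iteration 3: rows with parent_id in {10,12} -> Board (id 13, d 3).
Iteration 4: no rows with parent_id in {13}; recursion stops.
SUM(d) = 0 + 1 + 1 + 2 + 2 + 3 = 9.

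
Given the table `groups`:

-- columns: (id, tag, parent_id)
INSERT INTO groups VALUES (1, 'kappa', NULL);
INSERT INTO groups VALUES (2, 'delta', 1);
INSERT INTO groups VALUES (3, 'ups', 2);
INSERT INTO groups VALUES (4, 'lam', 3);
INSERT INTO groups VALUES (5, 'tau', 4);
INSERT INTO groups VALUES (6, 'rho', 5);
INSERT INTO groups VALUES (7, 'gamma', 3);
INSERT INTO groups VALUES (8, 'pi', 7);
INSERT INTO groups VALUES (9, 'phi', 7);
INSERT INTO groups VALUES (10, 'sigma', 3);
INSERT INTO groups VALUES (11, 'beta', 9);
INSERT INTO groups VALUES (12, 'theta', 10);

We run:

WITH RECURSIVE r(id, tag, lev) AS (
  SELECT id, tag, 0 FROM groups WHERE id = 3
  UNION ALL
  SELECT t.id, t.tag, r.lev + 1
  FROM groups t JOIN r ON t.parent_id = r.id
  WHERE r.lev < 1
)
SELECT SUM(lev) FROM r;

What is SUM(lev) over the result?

3

Base: id=3 (ups) at lev 0.
Iteration 1: rows with parent_id in {3} -> lam (id 4, lev 1), gamma (id 7, lev 1), sigma (id 10, lev 1).
Iteration 2: lev < 1 fails for all current rows; recursion stops.
SUM(lev) = 0 + 1 + 1 + 1 = 3.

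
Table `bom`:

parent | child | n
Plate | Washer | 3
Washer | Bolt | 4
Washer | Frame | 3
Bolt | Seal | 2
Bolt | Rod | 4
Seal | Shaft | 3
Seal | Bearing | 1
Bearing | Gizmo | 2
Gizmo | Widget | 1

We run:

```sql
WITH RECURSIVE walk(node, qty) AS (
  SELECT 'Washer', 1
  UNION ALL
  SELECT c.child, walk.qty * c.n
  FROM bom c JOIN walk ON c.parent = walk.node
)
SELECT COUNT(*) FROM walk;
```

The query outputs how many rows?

Base: (Washer, qty=1).
Iteration 1: components of {Washer} -> Bolt = 1*4 = 4, Frame = 1*3 = 3.
Iteration 2: components of {Bolt,Frame} -> Rod = 4*4 = 16, Seal = 4*2 = 8.
Iteration 3: components of {Rod,Seal} -> Bearing = 8*1 = 8, Shaft = 8*3 = 24.
Iteration 4: components of {Bearing,Shaft} -> Gizmo = 8*2 = 16.
Iteration 5: components of {Gizmo} -> Widget = 16*1 = 16.
Iteration 6: no further components; recursion stops.
Total rows emitted: 9.

9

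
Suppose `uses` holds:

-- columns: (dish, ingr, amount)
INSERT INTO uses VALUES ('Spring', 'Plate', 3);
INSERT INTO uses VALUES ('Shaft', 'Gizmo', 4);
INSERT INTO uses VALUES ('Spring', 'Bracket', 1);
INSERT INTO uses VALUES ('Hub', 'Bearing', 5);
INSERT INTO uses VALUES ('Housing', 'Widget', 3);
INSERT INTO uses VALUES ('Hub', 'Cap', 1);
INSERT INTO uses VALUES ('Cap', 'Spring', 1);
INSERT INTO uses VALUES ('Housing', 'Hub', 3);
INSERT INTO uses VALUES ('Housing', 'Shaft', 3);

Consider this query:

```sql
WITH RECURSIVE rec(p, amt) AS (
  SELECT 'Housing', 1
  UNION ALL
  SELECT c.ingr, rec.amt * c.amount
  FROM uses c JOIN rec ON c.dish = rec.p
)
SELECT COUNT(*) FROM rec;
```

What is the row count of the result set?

10

Base: (Housing, amt=1).
Iteration 1: components of {Housing} -> Hub = 1*3 = 3, Shaft = 1*3 = 3, Widget = 1*3 = 3.
Iteration 2: components of {Hub,Shaft,Widget} -> Bearing = 3*5 = 15, Cap = 3*1 = 3, Gizmo = 3*4 = 12.
Iteration 3: components of {Bearing,Cap,Gizmo} -> Spring = 3*1 = 3.
Iteration 4: components of {Spring} -> Bracket = 3*1 = 3, Plate = 3*3 = 9.
Iteration 5: no further components; recursion stops.
Total rows emitted: 10.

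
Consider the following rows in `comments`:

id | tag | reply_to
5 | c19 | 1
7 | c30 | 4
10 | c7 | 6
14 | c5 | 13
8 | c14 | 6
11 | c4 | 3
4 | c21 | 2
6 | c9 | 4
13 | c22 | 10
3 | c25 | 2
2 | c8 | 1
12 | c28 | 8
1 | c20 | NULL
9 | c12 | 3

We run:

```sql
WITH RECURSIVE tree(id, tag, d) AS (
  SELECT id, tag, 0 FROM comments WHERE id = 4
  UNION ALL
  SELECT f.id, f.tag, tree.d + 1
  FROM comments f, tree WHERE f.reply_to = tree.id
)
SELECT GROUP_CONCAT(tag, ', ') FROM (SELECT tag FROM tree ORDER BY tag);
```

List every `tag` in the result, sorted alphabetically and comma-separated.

Base: id=4 (c21) at d 0.
Iteration 1: rows with reply_to in {4} -> c9 (id 6, d 1), c30 (id 7, d 1).
Iteration 2: rows with reply_to in {6,7} -> c14 (id 8, d 2), c7 (id 10, d 2).
Iteration 3: rows with reply_to in {8,10} -> c28 (id 12, d 3), c22 (id 13, d 3).
Iteration 4: rows with reply_to in {12,13} -> c5 (id 14, d 4).
Iteration 5: no rows with reply_to in {14}; recursion stops.

c14, c21, c22, c28, c30, c5, c7, c9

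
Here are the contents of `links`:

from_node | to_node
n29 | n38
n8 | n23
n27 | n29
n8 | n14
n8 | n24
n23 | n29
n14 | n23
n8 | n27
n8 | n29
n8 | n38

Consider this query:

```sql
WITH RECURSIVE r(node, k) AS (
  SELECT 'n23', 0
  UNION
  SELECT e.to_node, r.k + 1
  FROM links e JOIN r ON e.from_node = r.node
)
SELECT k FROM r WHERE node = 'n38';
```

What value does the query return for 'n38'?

2

Base: (n23, k=0).
Iteration 1: edges from {n23} -> (n29, k=1).
Iteration 2: edges from {n29} -> (n38, k=2).
Iteration 3: no outgoing edges from {n38}; recursion stops.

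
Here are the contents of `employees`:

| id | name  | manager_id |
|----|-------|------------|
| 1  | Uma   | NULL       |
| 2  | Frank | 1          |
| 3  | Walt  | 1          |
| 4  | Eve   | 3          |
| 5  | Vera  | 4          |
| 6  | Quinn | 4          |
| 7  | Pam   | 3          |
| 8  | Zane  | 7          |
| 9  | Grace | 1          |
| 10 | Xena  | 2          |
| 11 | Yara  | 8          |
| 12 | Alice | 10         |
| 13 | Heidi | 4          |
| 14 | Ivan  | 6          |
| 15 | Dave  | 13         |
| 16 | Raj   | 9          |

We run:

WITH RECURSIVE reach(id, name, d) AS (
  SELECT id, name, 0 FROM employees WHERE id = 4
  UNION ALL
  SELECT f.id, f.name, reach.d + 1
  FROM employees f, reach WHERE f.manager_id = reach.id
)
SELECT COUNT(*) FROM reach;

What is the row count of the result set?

Base: id=4 (Eve) at d 0.
Iteration 1: rows with manager_id in {4} -> Vera (id 5, d 1), Quinn (id 6, d 1), Heidi (id 13, d 1).
Iteration 2: rows with manager_id in {5,6,13} -> Ivan (id 14, d 2), Dave (id 15, d 2).
Iteration 3: no rows with manager_id in {14,15}; recursion stops.
Total rows emitted: 6.

6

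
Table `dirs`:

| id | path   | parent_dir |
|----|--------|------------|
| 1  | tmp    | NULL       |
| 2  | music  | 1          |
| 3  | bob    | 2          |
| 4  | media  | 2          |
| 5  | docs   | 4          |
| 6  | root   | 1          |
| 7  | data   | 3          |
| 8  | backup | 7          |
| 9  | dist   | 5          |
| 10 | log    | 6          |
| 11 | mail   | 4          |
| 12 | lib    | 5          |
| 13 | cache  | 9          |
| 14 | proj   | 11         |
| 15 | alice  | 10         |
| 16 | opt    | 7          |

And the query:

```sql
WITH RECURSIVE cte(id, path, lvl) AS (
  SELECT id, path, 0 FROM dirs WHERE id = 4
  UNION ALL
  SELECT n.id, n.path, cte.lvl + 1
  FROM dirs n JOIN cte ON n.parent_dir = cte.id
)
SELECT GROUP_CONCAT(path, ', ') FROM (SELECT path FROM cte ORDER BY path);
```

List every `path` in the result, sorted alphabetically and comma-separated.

Base: id=4 (media) at lvl 0.
Iteration 1: rows with parent_dir in {4} -> docs (id 5, lvl 1), mail (id 11, lvl 1).
Iteration 2: rows with parent_dir in {5,11} -> dist (id 9, lvl 2), lib (id 12, lvl 2), proj (id 14, lvl 2).
Iteration 3: rows with parent_dir in {9,12,14} -> cache (id 13, lvl 3).
Iteration 4: no rows with parent_dir in {13}; recursion stops.

cache, dist, docs, lib, mail, media, proj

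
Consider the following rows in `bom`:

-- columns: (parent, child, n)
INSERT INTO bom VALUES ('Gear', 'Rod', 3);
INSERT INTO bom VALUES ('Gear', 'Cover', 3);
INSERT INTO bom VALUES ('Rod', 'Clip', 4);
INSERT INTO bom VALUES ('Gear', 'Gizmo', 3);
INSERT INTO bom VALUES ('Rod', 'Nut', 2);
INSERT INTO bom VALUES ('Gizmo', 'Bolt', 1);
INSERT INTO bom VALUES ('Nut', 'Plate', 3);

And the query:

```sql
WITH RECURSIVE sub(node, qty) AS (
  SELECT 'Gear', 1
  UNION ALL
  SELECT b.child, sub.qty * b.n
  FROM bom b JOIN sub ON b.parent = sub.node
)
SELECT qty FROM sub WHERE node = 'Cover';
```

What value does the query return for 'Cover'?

Base: (Gear, qty=1).
Iteration 1: components of {Gear} -> Cover = 1*3 = 3, Gizmo = 1*3 = 3, Rod = 1*3 = 3.
Iteration 2: components of {Cover,Gizmo,Rod} -> Bolt = 3*1 = 3, Clip = 3*4 = 12, Nut = 3*2 = 6.
Iteration 3: components of {Bolt,Clip,Nut} -> Plate = 6*3 = 18.
Iteration 4: no further components; recursion stops.

3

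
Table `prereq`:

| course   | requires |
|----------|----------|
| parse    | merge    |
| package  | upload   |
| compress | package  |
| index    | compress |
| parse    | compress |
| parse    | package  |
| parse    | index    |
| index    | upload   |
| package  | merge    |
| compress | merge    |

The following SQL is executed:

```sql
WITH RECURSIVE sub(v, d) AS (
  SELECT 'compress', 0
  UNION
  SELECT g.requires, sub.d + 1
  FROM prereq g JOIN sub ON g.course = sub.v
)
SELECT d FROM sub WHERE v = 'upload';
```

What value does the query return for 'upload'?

Base: (compress, d=0).
Iteration 1: edges from {compress} -> (merge, d=1), (package, d=1).
Iteration 2: edges from {merge,package} -> (merge, d=2), (upload, d=2).
Iteration 3: no outgoing edges from {merge,upload}; recursion stops.

2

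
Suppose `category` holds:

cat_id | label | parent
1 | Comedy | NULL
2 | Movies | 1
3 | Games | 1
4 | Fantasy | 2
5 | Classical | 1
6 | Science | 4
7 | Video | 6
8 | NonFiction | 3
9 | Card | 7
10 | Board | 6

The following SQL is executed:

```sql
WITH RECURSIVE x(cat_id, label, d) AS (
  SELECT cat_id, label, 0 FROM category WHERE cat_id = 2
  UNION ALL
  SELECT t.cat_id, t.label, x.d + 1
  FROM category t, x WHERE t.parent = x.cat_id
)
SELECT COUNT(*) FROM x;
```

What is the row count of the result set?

6

Base: cat_id=2 (Movies) at d 0.
Iteration 1: rows with parent in {2} -> Fantasy (id 4, d 1).
Iteration 2: rows with parent in {4} -> Science (id 6, d 2).
Iteration 3: rows with parent in {6} -> Video (id 7, d 3), Board (id 10, d 3).
Iteration 4: rows with parent in {7,10} -> Card (id 9, d 4).
Iteration 5: no rows with parent in {9}; recursion stops.
Total rows emitted: 6.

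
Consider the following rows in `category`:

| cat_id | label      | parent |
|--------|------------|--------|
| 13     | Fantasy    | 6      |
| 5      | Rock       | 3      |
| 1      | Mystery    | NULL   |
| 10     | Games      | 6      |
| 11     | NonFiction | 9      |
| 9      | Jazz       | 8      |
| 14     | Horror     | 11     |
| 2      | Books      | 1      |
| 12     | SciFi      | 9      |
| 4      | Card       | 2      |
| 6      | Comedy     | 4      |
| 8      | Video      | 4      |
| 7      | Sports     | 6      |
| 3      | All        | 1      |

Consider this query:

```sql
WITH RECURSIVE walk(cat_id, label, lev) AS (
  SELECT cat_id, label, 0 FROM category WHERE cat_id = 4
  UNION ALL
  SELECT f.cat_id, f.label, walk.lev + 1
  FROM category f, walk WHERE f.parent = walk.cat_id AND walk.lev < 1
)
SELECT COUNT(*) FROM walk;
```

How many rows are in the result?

3

Base: cat_id=4 (Card) at lev 0.
Iteration 1: rows with parent in {4} -> Comedy (id 6, lev 1), Video (id 8, lev 1).
Iteration 2: lev < 1 fails for all current rows; recursion stops.
Total rows emitted: 3.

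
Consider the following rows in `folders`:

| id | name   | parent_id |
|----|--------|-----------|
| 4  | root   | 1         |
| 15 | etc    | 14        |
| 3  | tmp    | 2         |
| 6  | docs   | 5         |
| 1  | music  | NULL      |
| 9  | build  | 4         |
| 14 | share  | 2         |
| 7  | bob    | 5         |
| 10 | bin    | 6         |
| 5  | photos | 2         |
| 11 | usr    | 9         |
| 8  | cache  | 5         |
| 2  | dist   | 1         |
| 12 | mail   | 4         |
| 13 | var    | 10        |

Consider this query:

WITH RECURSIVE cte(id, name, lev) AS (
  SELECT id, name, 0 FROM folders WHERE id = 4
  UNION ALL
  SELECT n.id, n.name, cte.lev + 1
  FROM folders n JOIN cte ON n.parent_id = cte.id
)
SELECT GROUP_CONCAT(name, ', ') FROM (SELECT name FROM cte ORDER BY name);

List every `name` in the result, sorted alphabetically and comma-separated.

build, mail, root, usr

Base: id=4 (root) at lev 0.
Iteration 1: rows with parent_id in {4} -> build (id 9, lev 1), mail (id 12, lev 1).
Iteration 2: rows with parent_id in {9,12} -> usr (id 11, lev 2).
Iteration 3: no rows with parent_id in {11}; recursion stops.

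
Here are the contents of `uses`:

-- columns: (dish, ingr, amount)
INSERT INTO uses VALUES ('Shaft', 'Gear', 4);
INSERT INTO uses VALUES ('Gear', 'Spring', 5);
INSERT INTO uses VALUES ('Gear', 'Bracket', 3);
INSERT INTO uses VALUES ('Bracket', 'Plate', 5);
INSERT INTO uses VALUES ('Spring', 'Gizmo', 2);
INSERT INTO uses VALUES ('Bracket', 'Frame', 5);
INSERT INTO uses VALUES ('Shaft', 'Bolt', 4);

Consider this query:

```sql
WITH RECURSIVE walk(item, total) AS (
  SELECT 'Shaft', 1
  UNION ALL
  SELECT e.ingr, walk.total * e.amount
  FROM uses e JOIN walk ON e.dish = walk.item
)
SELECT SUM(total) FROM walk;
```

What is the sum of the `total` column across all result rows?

Base: (Shaft, total=1).
Iteration 1: components of {Shaft} -> Bolt = 1*4 = 4, Gear = 1*4 = 4.
Iteration 2: components of {Bolt,Gear} -> Bracket = 4*3 = 12, Spring = 4*5 = 20.
Iteration 3: components of {Bracket,Spring} -> Frame = 12*5 = 60, Gizmo = 20*2 = 40, Plate = 12*5 = 60.
Iteration 4: no further components; recursion stops.
SUM(total) = 1 + 4 + 4 + 20 + 12 + 40 + 60 + 60 = 201.

201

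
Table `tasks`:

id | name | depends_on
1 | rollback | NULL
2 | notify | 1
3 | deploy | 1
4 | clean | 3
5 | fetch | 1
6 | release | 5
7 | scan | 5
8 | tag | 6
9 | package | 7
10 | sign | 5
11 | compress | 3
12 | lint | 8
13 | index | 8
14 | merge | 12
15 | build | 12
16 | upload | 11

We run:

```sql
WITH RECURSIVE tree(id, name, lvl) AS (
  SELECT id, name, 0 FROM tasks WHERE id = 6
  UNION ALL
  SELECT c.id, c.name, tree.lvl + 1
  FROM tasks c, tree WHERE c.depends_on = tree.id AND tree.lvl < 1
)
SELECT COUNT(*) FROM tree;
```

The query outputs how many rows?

2

Base: id=6 (release) at lvl 0.
Iteration 1: rows with depends_on in {6} -> tag (id 8, lvl 1).
Iteration 2: lvl < 1 fails for all current rows; recursion stops.
Total rows emitted: 2.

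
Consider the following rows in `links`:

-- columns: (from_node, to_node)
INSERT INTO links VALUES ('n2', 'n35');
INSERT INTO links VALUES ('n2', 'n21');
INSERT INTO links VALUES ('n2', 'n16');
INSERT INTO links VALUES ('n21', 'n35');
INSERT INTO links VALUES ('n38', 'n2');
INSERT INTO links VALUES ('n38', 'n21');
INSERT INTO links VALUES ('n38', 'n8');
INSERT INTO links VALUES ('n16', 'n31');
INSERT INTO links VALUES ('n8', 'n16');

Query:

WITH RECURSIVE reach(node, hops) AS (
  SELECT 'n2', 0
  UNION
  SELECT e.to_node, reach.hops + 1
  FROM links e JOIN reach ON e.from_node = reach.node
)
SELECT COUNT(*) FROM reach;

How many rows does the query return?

6

Base: (n2, hops=0).
Iteration 1: edges from {n2} -> (n16, hops=1), (n21, hops=1), (n35, hops=1).
Iteration 2: edges from {n16,n21,n35} -> (n31, hops=2), (n35, hops=2).
Iteration 3: no outgoing edges from {n31,n35}; recursion stops.
Total rows emitted: 6.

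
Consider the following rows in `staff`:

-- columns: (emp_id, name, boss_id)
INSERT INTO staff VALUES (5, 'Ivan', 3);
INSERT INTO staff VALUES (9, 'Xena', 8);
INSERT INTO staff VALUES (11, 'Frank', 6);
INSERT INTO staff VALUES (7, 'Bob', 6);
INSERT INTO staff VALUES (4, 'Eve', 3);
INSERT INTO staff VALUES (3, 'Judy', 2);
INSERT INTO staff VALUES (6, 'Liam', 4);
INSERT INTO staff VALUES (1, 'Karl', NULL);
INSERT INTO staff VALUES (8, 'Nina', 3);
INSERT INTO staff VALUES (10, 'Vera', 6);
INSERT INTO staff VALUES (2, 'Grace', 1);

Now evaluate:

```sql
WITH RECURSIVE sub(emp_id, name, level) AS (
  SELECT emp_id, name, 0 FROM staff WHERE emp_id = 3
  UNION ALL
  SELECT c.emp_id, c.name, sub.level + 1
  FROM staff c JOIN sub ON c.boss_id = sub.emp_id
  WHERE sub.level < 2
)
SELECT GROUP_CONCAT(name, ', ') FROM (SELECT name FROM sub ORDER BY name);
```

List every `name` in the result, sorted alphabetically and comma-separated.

Eve, Ivan, Judy, Liam, Nina, Xena

Base: emp_id=3 (Judy) at level 0.
Iteration 1: rows with boss_id in {3} -> Eve (id 4, level 1), Ivan (id 5, level 1), Nina (id 8, level 1).
Iteration 2: rows with boss_id in {4,5,8} -> Liam (id 6, level 2), Xena (id 9, level 2).
Iteration 3: level < 2 fails for all current rows; recursion stops.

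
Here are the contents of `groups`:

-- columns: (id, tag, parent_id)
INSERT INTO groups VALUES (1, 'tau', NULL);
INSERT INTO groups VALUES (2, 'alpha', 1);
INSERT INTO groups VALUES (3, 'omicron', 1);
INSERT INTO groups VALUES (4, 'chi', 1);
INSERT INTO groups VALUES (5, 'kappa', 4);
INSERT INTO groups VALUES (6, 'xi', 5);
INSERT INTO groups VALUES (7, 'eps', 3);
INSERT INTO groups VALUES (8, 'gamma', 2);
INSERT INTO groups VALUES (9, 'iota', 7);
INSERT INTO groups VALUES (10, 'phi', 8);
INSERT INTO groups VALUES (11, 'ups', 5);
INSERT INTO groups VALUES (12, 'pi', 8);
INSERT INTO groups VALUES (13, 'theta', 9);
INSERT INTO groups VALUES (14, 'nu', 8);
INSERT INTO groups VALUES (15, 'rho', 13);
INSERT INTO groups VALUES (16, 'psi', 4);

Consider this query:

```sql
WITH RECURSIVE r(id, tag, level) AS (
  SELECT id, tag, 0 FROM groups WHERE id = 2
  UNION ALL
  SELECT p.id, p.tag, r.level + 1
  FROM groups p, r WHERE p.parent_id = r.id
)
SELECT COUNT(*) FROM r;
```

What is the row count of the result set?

Base: id=2 (alpha) at level 0.
Iteration 1: rows with parent_id in {2} -> gamma (id 8, level 1).
Iteration 2: rows with parent_id in {8} -> phi (id 10, level 2), pi (id 12, level 2), nu (id 14, level 2).
Iteration 3: no rows with parent_id in {10,12,14}; recursion stops.
Total rows emitted: 5.

5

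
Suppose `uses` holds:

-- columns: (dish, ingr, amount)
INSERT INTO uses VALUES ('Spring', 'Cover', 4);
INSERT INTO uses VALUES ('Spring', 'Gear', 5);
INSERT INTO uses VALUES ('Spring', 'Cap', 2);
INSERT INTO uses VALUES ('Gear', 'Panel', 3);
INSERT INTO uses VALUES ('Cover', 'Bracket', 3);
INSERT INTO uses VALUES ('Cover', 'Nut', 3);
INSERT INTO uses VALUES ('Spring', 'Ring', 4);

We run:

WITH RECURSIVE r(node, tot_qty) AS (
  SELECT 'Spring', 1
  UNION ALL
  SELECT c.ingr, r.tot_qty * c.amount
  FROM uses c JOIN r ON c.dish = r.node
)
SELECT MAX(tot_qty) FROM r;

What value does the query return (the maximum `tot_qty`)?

15

Base: (Spring, tot_qty=1).
Iteration 1: components of {Spring} -> Cap = 1*2 = 2, Cover = 1*4 = 4, Gear = 1*5 = 5, Ring = 1*4 = 4.
Iteration 2: components of {Cap,Cover,Gear,Ring} -> Bracket = 4*3 = 12, Nut = 4*3 = 12, Panel = 5*3 = 15.
Iteration 3: no further components; recursion stops.
tot_qty values: 1, 4, 5, 2, 4, 12, 12, 15; the maximum is 15.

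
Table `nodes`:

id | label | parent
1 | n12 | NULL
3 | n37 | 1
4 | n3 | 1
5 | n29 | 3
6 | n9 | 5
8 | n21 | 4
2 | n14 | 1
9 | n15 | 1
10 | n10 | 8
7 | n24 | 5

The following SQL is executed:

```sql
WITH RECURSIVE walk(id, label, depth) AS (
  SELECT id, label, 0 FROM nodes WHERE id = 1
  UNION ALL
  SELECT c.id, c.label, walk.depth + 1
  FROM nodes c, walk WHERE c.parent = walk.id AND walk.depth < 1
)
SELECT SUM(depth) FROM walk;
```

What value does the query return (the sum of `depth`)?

Base: id=1 (n12) at depth 0.
Iteration 1: rows with parent in {1} -> n14 (id 2, depth 1), n37 (id 3, depth 1), n3 (id 4, depth 1), n15 (id 9, depth 1).
Iteration 2: depth < 1 fails for all current rows; recursion stops.
SUM(depth) = 0 + 1 + 1 + 1 + 1 = 4.

4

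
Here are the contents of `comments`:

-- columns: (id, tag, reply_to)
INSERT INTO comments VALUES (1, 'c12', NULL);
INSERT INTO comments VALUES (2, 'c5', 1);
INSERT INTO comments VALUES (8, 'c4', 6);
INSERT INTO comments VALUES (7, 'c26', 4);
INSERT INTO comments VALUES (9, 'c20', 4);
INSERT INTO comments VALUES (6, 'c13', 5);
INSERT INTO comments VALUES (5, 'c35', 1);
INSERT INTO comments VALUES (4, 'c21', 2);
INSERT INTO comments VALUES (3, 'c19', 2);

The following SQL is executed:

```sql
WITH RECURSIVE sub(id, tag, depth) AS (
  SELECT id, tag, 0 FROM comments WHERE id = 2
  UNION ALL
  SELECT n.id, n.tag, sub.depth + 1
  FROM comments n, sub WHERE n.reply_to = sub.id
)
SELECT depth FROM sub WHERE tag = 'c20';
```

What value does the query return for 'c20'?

Base: id=2 (c5) at depth 0.
Iteration 1: rows with reply_to in {2} -> c19 (id 3, depth 1), c21 (id 4, depth 1).
Iteration 2: rows with reply_to in {3,4} -> c26 (id 7, depth 2), c20 (id 9, depth 2).
Iteration 3: no rows with reply_to in {7,9}; recursion stops.

2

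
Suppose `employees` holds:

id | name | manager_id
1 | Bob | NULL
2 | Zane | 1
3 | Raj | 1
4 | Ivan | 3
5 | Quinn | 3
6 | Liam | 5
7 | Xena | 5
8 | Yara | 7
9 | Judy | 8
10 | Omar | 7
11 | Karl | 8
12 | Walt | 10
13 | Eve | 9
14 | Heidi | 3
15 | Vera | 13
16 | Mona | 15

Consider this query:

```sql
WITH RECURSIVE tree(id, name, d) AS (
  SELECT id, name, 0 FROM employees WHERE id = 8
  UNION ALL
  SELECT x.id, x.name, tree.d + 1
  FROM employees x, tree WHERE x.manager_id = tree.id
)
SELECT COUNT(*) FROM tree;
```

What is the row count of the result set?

Base: id=8 (Yara) at d 0.
Iteration 1: rows with manager_id in {8} -> Judy (id 9, d 1), Karl (id 11, d 1).
Iteration 2: rows with manager_id in {9,11} -> Eve (id 13, d 2).
Iteration 3: rows with manager_id in {13} -> Vera (id 15, d 3).
Iteration 4: rows with manager_id in {15} -> Mona (id 16, d 4).
Iteration 5: no rows with manager_id in {16}; recursion stops.
Total rows emitted: 6.

6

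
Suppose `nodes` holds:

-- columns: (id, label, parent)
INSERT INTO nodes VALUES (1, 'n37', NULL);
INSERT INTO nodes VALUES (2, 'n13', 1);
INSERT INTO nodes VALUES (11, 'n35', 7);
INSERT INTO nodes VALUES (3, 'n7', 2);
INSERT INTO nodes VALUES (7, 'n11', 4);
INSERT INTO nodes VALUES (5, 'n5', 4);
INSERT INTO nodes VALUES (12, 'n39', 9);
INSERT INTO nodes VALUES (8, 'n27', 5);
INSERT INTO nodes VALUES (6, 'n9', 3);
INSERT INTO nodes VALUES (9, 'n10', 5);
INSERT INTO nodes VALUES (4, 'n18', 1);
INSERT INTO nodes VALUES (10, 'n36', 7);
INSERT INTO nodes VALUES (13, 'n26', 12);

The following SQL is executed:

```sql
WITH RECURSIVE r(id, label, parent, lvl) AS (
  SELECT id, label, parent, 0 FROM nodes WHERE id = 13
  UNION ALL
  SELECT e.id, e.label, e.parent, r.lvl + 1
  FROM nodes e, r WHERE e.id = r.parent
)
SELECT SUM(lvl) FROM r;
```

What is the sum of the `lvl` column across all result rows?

Base: id=13 (n26), parent=12, lvl 0.
Iteration 1: join on id=12 -> n39 (id 12, parent=9, lvl 1).
Iteration 2: join on id=9 -> n10 (id 9, parent=5, lvl 2).
Iteration 3: join on id=5 -> n5 (id 5, parent=4, lvl 3).
Iteration 4: join on id=4 -> n18 (id 4, parent=1, lvl 4).
Iteration 5: join on id=1 -> n37 (id 1, parent=NULL, lvl 5).
Iteration 6: parent is NULL; no match; recursion stops.
SUM(lvl) = 0 + 1 + 2 + 3 + 4 + 5 = 15.

15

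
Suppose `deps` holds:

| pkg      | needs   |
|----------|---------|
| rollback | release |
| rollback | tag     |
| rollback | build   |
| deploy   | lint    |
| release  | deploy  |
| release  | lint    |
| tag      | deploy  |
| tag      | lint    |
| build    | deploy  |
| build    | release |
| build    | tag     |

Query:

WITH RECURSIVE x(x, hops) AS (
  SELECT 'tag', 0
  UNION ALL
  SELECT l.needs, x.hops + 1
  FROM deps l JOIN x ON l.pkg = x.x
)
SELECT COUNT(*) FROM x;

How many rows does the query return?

4

Base: (tag, hops=0).
Iteration 1: edges from {tag} -> (deploy, hops=1), (lint, hops=1).
Iteration 2: edges from {deploy,lint} -> (lint, hops=2).
Iteration 3: no outgoing edges from {lint}; recursion stops.
Total rows emitted: 4.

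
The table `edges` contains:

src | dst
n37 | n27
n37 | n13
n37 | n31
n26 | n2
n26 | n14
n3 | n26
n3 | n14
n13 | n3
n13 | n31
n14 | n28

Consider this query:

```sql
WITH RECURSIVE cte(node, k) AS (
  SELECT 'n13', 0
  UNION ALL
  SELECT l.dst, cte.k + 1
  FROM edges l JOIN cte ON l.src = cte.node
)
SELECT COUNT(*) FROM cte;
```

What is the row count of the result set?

Base: (n13, k=0).
Iteration 1: edges from {n13} -> (n3, k=1), (n31, k=1).
Iteration 2: edges from {n3,n31} -> (n14, k=2), (n26, k=2).
Iteration 3: edges from {n14,n26} -> (n14, k=3), (n2, k=3), (n28, k=3).
Iteration 4: edges from {n14,n2,n28} -> (n28, k=4).
Iteration 5: no outgoing edges from {n28}; recursion stops.
Total rows emitted: 9.

9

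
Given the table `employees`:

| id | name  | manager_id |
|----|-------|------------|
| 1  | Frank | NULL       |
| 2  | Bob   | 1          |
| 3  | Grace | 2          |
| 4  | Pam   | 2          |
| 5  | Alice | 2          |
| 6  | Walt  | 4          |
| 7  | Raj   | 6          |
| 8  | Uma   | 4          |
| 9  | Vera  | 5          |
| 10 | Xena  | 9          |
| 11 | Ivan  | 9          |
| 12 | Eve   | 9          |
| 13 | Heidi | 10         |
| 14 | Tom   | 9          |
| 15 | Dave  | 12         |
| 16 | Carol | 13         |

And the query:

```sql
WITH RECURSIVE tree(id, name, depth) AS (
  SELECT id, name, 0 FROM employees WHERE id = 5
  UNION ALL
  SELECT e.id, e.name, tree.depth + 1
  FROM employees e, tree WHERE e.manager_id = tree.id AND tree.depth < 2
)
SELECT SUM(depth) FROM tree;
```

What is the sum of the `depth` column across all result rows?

9

Base: id=5 (Alice) at depth 0.
Iteration 1: rows with manager_id in {5} -> Vera (id 9, depth 1).
Iteration 2: rows with manager_id in {9} -> Xena (id 10, depth 2), Ivan (id 11, depth 2), Eve (id 12, depth 2), Tom (id 14, depth 2).
Iteration 3: depth < 2 fails for all current rows; recursion stops.
SUM(depth) = 0 + 1 + 2 + 2 + 2 + 2 = 9.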